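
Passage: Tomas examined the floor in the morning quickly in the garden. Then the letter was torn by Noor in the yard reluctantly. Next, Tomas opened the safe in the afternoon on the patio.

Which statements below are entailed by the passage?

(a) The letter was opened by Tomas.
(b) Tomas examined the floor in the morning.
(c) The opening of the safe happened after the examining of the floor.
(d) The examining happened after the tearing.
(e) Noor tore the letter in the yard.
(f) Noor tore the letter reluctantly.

(b), (c), (e), (f)

(a) Not entailed — Tomas opened the safe, not the letter; the letter belongs to the tearing event.
(b) Entailed — the original entails any weakening of itself; this just drops 'in the garden', 'quickly'.
(c) Entailed — the narrative places the examining before the opening.
(d) Not entailed — the narrative places the examining before the tearing, not after.
(e) Entailed — this follows by dropping conjuncts from the tearing event's description.
(f) Entailed — this follows by dropping conjuncts from the tearing event's description.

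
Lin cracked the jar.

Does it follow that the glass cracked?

Nothing is said about any glass; only the jar is affected.

no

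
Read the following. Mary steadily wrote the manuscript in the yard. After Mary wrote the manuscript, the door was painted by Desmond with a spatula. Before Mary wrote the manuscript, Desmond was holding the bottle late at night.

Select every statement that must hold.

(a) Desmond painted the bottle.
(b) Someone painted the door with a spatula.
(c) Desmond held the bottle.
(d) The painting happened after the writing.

(a) Not entailed — Desmond painted the door, not the bottle; the bottle belongs to the holding event.
(b) Entailed — every conjunct here is already in the original painting event.
(c) Entailed — 'hold' is an activity; 'was holding' entails that some holding happened, so 'held' holds.
(d) Entailed — the narrative places the writing before the painting.

(b), (c), (d)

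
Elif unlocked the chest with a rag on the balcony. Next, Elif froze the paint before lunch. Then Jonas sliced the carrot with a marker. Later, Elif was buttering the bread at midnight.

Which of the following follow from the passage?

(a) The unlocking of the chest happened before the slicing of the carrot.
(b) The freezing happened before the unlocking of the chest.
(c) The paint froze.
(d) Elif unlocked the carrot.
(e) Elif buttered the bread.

(a), (c)

(a) Entailed — the narrative places the unlocking before the slicing.
(b) Not entailed — the narrative places the unlocking before the freezing, not after.
(c) Entailed — 'Elif froze the paint' is causative; it entails the inchoative 'the paint froze'.
(d) Not entailed — Elif unlocked the chest, not the carrot; the carrot belongs to the slicing event.
(e) Not entailed — 'was buttering' is progressive on an accomplishment; it does not entail the completed 'buttered'.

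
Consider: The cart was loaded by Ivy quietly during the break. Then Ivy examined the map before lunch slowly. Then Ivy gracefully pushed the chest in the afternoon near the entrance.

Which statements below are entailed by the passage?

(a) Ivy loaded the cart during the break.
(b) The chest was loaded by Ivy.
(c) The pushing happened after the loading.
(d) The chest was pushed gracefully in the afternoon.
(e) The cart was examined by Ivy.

(a) Entailed — the original entails any weakening of itself; this just drops 'quietly'.
(b) Not entailed — Ivy loaded the cart, not the chest; the chest belongs to the pushing event.
(c) Entailed — the narrative places the loading before the pushing.
(d) Entailed — the original entails any weakening of itself; this just drops 'near the entrance' and generalizes the agent.
(e) Not entailed — Ivy examined the map, not the cart; the cart belongs to the loading event.

(a), (c), (d)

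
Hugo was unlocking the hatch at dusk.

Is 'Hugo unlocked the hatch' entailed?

no

'was unlocking' is progressive; for an accomplishment like 'unlock the hatch', it doesn't entail completion.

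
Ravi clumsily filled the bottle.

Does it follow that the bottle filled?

yes

'Ravi filled the bottle' is the causative; it entails the inchoative 'the bottle filled'.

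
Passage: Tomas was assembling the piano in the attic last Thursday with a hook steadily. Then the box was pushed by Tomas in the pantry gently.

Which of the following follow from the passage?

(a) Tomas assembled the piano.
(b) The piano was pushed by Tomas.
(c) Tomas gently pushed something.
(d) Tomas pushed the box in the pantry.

(c), (d)

(a) Not entailed — 'was assembling' is progressive on an accomplishment; it does not entail the completed 'assembled'.
(b) Not entailed — Tomas pushed the box, not the piano; the piano belongs to the assembling event.
(c) Entailed — the original entails any weakening of itself; this just drops 'in the pantry' and generalizes the patient.
(d) Entailed — this follows by dropping conjuncts from the pushing event's description.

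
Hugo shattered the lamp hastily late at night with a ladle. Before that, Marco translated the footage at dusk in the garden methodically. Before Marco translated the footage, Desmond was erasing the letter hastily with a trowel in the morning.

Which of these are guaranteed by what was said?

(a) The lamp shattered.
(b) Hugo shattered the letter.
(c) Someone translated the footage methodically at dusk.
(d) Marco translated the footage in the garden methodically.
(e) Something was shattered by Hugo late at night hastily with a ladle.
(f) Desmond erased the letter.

(a), (c), (d), (e)

(a) Entailed — 'Hugo shattered the lamp' is causative; it entails the inchoative 'the lamp shattered'.
(b) Not entailed — Hugo shattered the lamp, not the letter; the letter belongs to the erasing event.
(c) Entailed — dropping 'in the garden' and generalizing the agent leaves a sub-description the original still satisfies.
(d) Entailed — this follows by dropping conjuncts from the translating event's description.
(e) Entailed — every conjunct here is already in the original shattering event.
(f) Not entailed — 'was erasing' is progressive on an accomplishment; it does not entail the completed 'erased'.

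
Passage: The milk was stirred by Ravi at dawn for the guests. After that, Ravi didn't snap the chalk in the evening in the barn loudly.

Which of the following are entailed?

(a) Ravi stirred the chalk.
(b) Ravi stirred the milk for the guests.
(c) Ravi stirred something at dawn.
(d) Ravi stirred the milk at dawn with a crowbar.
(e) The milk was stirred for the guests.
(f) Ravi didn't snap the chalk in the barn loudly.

(a) Not entailed — Ravi stirred the milk, not the chalk; the chalk belongs to the snapping event.
(b) Entailed — the original entails any weakening of itself; this just drops 'at dawn'.
(c) Entailed — this follows by dropping conjuncts from the stirring event's description.
(d) Not entailed — 'with a crowbar' adds information not in the original event.
(e) Entailed — the original entails any weakening of itself; this just drops 'at dawn' and generalizes the agent.
(f) Not entailed — dropping 'in the evening' under negation is not valid — the original leaves open that Ravi snapped the chalk some other way.

(b), (c), (e)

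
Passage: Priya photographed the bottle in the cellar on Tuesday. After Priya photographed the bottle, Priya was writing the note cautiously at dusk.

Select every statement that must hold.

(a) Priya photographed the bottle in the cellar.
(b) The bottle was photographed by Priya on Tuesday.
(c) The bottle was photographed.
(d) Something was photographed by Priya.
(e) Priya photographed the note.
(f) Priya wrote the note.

(a) Entailed — this follows by dropping conjuncts from the photographing event's description.
(b) Entailed — this follows by dropping conjuncts from the photographing event's description.
(c) Entailed — every conjunct here is already in the original photographing event.
(d) Entailed — dropping 'on Tuesday', 'in the cellar' and generalizing the patient leaves a sub-description the original still satisfies.
(e) Not entailed — Priya photographed the bottle, not the note; the note belongs to the writing event.
(f) Not entailed — 'was writing' is progressive on an accomplishment; it does not entail the completed 'wrote'.

(a), (b), (c), (d)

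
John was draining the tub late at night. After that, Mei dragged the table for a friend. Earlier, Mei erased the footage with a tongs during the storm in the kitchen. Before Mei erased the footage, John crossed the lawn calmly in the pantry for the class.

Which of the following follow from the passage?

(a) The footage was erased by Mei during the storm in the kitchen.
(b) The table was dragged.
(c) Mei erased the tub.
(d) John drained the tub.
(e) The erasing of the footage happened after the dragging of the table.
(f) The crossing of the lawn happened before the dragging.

(a) Entailed — the original entails any weakening of itself; this just drops 'with a tongs'.
(b) Entailed — every conjunct here is already in the original dragging event.
(c) Not entailed — Mei erased the footage, not the tub; the tub belongs to the draining event.
(d) Not entailed — 'was draining' is progressive on an accomplishment; it does not entail the completed 'drained'.
(e) Not entailed — the narrative places the erasing before the dragging, not after.
(f) Entailed — the narrative places the crossing before the dragging.

(a), (b), (f)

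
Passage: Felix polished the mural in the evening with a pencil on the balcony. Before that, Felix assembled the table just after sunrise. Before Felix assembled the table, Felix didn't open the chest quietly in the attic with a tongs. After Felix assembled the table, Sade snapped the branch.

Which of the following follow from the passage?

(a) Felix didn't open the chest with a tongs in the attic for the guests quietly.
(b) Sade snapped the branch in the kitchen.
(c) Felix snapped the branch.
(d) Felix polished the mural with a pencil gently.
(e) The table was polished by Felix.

(a) Entailed — under negation, adding a further restriction is entailed: if no such opening event occurred, none occurred for the guests either.
(b) Not entailed — 'in the kitchen' adds information not in the original event.
(c) Not entailed — the passage has Sade snapping the branch, not Felix.
(d) Not entailed — 'gently' adds information not in the original event.
(e) Not entailed — Felix polished the mural, not the table; the table belongs to the assembling event.

(a)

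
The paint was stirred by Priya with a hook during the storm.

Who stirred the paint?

Priya

'Priya' marks the agent of the stirring event.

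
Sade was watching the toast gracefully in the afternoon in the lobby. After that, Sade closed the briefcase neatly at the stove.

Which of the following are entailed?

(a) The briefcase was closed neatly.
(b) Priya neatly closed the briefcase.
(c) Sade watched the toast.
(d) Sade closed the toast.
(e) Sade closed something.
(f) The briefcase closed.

(a) Entailed — dropping 'at the stove' and generalizing the agent leaves a sub-description the original still satisfies.
(b) Not entailed — the passage has Sade closing the briefcase, not Priya.
(c) Entailed — 'watch' is an activity; 'was watching' entails that some watching happened, so 'watched' holds.
(d) Not entailed — Sade closed the briefcase, not the toast; the toast belongs to the watching event.
(e) Entailed — this follows by dropping conjuncts from the closing event's description.
(f) Entailed — 'Sade closed the briefcase' is causative; it entails the inchoative 'the briefcase closed'.

(a), (c), (e), (f)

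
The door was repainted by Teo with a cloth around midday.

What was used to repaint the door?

'with a cloth' marks the instrument of the repainting event.

a cloth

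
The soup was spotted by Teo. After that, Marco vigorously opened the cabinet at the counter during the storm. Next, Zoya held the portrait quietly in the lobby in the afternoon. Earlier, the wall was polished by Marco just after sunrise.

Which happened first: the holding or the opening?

The connectives place the opening before the holding.

the opening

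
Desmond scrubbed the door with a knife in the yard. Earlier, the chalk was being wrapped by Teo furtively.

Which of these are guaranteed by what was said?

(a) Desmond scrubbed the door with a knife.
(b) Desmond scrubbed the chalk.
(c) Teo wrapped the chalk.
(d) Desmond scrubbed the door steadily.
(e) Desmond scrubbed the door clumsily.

(a)

(a) Entailed — the original entails any weakening of itself; this just drops 'in the yard'.
(b) Not entailed — Desmond scrubbed the door, not the chalk; the chalk belongs to the wrapping event.
(c) Not entailed — 'was wrapping' is progressive on an accomplishment; it does not entail the completed 'wrapped'.
(d) Not entailed — 'steadily' adds information not in the original event.
(e) Not entailed — 'clumsily' adds information not in the original event.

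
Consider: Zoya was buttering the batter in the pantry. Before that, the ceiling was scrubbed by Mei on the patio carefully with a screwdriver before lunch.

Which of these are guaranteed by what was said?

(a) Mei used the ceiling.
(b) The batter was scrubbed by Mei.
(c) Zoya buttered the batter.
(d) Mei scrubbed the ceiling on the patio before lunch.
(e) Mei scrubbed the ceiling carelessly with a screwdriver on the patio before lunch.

(d)

(a) Not entailed — the ceiling is the patient, not an instrument — Mei used a screwdriver.
(b) Not entailed — Mei scrubbed the ceiling, not the batter; the batter belongs to the buttering event.
(c) Not entailed — 'was buttering' is progressive on an accomplishment; it does not entail the completed 'buttered'.
(d) Entailed — the original entails any weakening of itself; this just drops 'with a screwdriver', 'carefully'.
(e) Not entailed — 'carelessly' adds a manner not in (and inconsistent with) the original.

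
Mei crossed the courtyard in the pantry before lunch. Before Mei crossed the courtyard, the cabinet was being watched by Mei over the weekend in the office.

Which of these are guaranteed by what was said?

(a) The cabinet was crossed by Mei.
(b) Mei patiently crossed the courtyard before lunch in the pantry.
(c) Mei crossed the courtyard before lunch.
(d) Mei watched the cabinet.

(c), (d)

(a) Not entailed — Mei crossed the courtyard, not the cabinet; the cabinet belongs to the watching event.
(b) Not entailed — 'patiently' adds information not in the original event.
(c) Entailed — every conjunct here is already in the original crossing event.
(d) Entailed — 'watch' is an activity; 'was watching' entails that some watching happened, so 'watched' holds.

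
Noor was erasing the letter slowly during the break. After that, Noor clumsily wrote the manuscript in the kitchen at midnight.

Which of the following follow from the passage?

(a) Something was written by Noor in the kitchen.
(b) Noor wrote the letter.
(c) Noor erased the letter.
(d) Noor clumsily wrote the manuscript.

(a), (d)

(a) Entailed — this follows by dropping conjuncts from the writing event's description.
(b) Not entailed — Noor wrote the manuscript, not the letter; the letter belongs to the erasing event.
(c) Not entailed — 'was erasing' is progressive on an accomplishment; it does not entail the completed 'erased'.
(d) Entailed — dropping 'at midnight', 'in the kitchen' leaves a sub-description the original still satisfies.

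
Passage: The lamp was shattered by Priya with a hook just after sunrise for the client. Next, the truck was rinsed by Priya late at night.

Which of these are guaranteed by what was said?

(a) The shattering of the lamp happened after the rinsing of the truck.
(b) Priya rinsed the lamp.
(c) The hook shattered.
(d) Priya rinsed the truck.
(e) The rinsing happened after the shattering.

(d), (e)

(a) Not entailed — the narrative places the shattering before the rinsing, not after.
(b) Not entailed — Priya rinsed the truck, not the lamp; the lamp belongs to the shattering event.
(c) Not entailed — the lamp is what shattered, not the hook.
(d) Entailed — this follows by dropping conjuncts from the rinsing event's description.
(e) Entailed — the narrative places the shattering before the rinsing.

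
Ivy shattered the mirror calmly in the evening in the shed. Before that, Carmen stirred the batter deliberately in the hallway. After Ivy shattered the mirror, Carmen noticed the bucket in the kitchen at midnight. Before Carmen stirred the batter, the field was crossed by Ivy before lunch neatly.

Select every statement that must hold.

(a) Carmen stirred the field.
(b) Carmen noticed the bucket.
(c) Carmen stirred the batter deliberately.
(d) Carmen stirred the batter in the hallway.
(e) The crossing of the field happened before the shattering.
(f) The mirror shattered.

(b), (c), (d), (e), (f)

(a) Not entailed — Carmen stirred the batter, not the field; the field belongs to the crossing event.
(b) Entailed — the original entails any weakening of itself; this just drops 'at midnight', 'in the kitchen'.
(c) Entailed — the original entails any weakening of itself; this just drops 'in the hallway'.
(d) Entailed — this follows by dropping conjuncts from the stirring event's description.
(e) Entailed — the narrative places the crossing before the shattering.
(f) Entailed — 'Ivy shattered the mirror' is causative; it entails the inchoative 'the mirror shattered'.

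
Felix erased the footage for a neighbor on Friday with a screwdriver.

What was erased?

the footage

'the footage' marks the patient of the erasing event.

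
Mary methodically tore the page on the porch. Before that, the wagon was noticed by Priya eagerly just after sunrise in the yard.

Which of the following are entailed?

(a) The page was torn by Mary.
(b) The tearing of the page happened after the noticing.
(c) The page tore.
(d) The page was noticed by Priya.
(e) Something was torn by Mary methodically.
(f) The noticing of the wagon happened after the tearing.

(a), (b), (c), (e)

(a) Entailed — every conjunct here is already in the original tearing event.
(b) Entailed — the narrative places the noticing before the tearing.
(c) Entailed — 'Mary tore the page' is causative; it entails the inchoative 'the page tore'.
(d) Not entailed — Priya noticed the wagon, not the page; the page belongs to the tearing event.
(e) Entailed — this follows by dropping conjuncts from the tearing event's description.
(f) Not entailed — the narrative places the noticing before the tearing, not after.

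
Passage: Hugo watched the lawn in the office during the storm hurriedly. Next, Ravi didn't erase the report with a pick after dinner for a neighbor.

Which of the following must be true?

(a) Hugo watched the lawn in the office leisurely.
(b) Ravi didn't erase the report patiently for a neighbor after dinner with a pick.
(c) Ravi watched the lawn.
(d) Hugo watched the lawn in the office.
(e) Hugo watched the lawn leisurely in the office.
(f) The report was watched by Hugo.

(a) Not entailed — 'leisurely' adds a manner not in (and inconsistent with) the original.
(b) Entailed — under negation, adding a further restriction is entailed: if no such erasing event occurred, none occurred patiently either.
(c) Not entailed — the passage has Hugo watching the lawn, not Ravi.
(d) Entailed — the original entails any weakening of itself; this just drops 'during the storm', 'hurriedly'.
(e) Not entailed — 'leisurely' adds a manner not in (and inconsistent with) the original.
(f) Not entailed — Hugo watched the lawn, not the report; the report belongs to the erasing event.

(b), (d)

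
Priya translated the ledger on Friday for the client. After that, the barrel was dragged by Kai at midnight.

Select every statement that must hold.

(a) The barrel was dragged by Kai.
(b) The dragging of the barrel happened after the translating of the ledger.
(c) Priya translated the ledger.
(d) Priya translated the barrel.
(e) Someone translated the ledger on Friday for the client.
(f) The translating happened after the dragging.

(a), (b), (c), (e)

(a) Entailed — the original entails any weakening of itself; this just drops 'at midnight'.
(b) Entailed — the narrative places the translating before the dragging.
(c) Entailed — the original entails any weakening of itself; this just drops 'on Friday', 'for the client'.
(d) Not entailed — Priya translated the ledger, not the barrel; the barrel belongs to the dragging event.
(e) Entailed — every conjunct here is already in the original translating event.
(f) Not entailed — the narrative places the translating before the dragging, not after.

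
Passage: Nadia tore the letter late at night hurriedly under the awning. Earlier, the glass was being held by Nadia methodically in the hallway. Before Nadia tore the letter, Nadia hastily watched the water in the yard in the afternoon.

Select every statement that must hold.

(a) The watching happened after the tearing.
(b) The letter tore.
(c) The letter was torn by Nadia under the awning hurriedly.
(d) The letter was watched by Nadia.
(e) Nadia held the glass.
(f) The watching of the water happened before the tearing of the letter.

(a) Not entailed — the narrative places the watching before the tearing, not after.
(b) Entailed — 'Nadia tore the letter' is causative; it entails the inchoative 'the letter tore'.
(c) Entailed — dropping 'late at night' leaves a sub-description the original still satisfies.
(d) Not entailed — Nadia watched the water, not the letter; the letter belongs to the tearing event.
(e) Entailed — 'hold' is an activity; 'was holding' entails that some holding happened, so 'held' holds.
(f) Entailed — the narrative places the watching before the tearing.

(b), (c), (e), (f)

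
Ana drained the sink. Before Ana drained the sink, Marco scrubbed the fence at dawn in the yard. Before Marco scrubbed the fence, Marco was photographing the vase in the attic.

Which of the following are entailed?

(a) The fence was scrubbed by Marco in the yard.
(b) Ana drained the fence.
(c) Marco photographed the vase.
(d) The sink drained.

(a) Entailed — dropping 'at dawn' leaves a sub-description the original still satisfies.
(b) Not entailed — Ana drained the sink, not the fence; the fence belongs to the scrubbing event.
(c) Not entailed — 'was photographing' is progressive on an accomplishment; it does not entail the completed 'photographed'.
(d) Entailed — 'Ana drained the sink' is causative; it entails the inchoative 'the sink drained'.

(a), (d)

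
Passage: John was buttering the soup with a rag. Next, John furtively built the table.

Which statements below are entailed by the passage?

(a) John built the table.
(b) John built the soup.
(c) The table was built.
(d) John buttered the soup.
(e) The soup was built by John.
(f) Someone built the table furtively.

(a), (c), (f)

(a) Entailed — dropping 'furtively' leaves a sub-description the original still satisfies.
(b) Not entailed — John built the table, not the soup; the soup belongs to the buttering event.
(c) Entailed — dropping 'furtively' and generalizing the agent leaves a sub-description the original still satisfies.
(d) Not entailed — 'was buttering' is progressive on an accomplishment; it does not entail the completed 'buttered'.
(e) Not entailed — John built the table, not the soup; the soup belongs to the buttering event.
(f) Entailed — every conjunct here is already in the original building event.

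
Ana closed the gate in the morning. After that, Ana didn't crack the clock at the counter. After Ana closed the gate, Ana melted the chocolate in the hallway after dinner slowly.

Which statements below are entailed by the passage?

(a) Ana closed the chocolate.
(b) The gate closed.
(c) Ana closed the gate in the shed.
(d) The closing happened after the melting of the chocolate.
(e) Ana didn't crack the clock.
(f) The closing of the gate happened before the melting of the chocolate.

(a) Not entailed — Ana closed the gate, not the chocolate; the chocolate belongs to the melting event.
(b) Entailed — 'Ana closed the gate' is causative; it entails the inchoative 'the gate closed'.
(c) Not entailed — 'in the shed' adds information not in the original event.
(d) Not entailed — the narrative places the closing before the melting, not after.
(e) Not entailed — dropping 'at the counter' under negation is not valid — the original leaves open that Ana cracked the clock some other way.
(f) Entailed — the narrative places the closing before the melting.

(b), (f)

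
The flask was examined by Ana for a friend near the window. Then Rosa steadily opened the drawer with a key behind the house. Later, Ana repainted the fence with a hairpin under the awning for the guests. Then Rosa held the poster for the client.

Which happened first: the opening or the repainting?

the opening

The connectives place the opening before the repainting.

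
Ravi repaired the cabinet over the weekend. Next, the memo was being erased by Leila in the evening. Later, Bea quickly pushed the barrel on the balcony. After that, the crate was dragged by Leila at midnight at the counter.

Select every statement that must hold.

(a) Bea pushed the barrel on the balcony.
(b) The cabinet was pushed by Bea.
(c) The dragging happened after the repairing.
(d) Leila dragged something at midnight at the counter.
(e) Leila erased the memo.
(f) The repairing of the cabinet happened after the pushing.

(a), (c), (d)

(a) Entailed — every conjunct here is already in the original pushing event.
(b) Not entailed — Bea pushed the barrel, not the cabinet; the cabinet belongs to the repairing event.
(c) Entailed — the narrative places the repairing before the dragging.
(d) Entailed — every conjunct here is already in the original dragging event.
(e) Not entailed — 'was erasing' is progressive on an accomplishment; it does not entail the completed 'erased'.
(f) Not entailed — the narrative places the repairing before the pushing, not after.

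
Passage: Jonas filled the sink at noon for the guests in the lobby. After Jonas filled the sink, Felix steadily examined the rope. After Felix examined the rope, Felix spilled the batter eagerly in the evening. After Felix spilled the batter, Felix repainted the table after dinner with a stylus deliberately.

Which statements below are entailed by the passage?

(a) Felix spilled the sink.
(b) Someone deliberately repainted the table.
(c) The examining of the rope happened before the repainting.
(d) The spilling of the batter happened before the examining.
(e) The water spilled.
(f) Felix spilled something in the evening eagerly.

(b), (c), (f)

(a) Not entailed — Felix spilled the batter, not the sink; the sink belongs to the filling event.
(b) Entailed — dropping 'with a stylus', 'after dinner' and generalizing the agent leaves a sub-description the original still satisfies.
(c) Entailed — the narrative places the examining before the repainting.
(d) Not entailed — the narrative places the examining before the spilling, not after.
(e) Not entailed — the batter is what spilled, not the water.
(f) Entailed — the original entails any weakening of itself; this just generalizes the patient.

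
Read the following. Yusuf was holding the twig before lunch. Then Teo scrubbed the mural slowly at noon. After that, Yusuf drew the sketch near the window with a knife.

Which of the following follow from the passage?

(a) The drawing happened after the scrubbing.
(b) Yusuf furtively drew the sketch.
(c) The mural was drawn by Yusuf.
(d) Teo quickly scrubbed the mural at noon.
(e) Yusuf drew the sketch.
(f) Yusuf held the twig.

(a), (e), (f)

(a) Entailed — the narrative places the scrubbing before the drawing.
(b) Not entailed — 'furtively' adds information not in the original event.
(c) Not entailed — Yusuf drew the sketch, not the mural; the mural belongs to the scrubbing event.
(d) Not entailed — 'quickly' adds a manner not in (and inconsistent with) the original.
(e) Entailed — this follows by dropping conjuncts from the drawing event's description.
(f) Entailed — 'hold' is an activity; 'was holding' entails that some holding happened, so 'held' holds.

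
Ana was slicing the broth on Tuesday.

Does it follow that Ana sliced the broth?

'was slicing' is progressive; for an accomplishment like 'slice the broth', it doesn't entail completion.

no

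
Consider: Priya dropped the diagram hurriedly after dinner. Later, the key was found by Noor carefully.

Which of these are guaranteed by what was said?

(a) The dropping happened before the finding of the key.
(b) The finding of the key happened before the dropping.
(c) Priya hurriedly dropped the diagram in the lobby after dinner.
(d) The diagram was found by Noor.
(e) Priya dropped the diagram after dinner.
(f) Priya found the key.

(a) Entailed — the narrative places the dropping before the finding.
(b) Not entailed — the narrative places the dropping before the finding, not after.
(c) Not entailed — 'in the lobby' adds information not in the original event.
(d) Not entailed — Noor found the key, not the diagram; the diagram belongs to the dropping event.
(e) Entailed — dropping 'hurriedly' leaves a sub-description the original still satisfies.
(f) Not entailed — the passage has Noor finding the key, not Priya.

(a), (e)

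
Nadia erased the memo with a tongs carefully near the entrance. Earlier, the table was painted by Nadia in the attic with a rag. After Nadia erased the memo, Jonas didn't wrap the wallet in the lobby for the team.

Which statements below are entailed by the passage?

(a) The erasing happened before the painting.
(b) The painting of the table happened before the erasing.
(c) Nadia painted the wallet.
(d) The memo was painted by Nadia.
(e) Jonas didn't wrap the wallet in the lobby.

(a) Not entailed — the narrative places the painting before the erasing, not after.
(b) Entailed — the narrative places the painting before the erasing.
(c) Not entailed — Nadia painted the table, not the wallet; the wallet belongs to the wrapping event.
(d) Not entailed — Nadia painted the table, not the memo; the memo belongs to the erasing event.
(e) Not entailed — dropping 'for the team' under negation is not valid — the original leaves open that Jonas wrapped the wallet some other way.

(b)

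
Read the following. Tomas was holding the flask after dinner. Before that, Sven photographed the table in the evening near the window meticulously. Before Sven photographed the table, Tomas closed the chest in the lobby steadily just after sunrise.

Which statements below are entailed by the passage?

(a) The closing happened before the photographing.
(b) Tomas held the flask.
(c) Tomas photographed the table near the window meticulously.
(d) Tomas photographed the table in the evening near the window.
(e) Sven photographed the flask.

(a), (b)

(a) Entailed — the narrative places the closing before the photographing.
(b) Entailed — 'hold' is an activity; 'was holding' entails that some holding happened, so 'held' holds.
(c) Not entailed — the passage has Sven photographing the table, not Tomas.
(d) Not entailed — the passage has Sven photographing the table, not Tomas.
(e) Not entailed — Sven photographed the table, not the flask; the flask belongs to the holding event.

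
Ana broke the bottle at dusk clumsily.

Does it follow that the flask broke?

Nothing is said about any flask; only the bottle is affected.

no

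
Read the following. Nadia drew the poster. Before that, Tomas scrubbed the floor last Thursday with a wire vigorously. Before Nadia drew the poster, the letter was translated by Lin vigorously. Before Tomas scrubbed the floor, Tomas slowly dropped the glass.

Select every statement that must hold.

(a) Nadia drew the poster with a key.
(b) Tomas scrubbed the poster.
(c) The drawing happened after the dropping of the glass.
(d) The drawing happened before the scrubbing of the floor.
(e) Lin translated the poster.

(a) Not entailed — 'with a key' adds information not in the original event.
(b) Not entailed — Tomas scrubbed the floor, not the poster; the poster belongs to the drawing event.
(c) Entailed — the narrative places the dropping before the drawing.
(d) Not entailed — the narrative places the scrubbing before the drawing, not after.
(e) Not entailed — Lin translated the letter, not the poster; the poster belongs to the drawing event.

(c)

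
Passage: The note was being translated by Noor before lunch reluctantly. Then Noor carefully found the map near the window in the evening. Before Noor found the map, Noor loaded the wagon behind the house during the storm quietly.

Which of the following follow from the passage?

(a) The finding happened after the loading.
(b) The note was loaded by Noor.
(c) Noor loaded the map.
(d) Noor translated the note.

(a)

(a) Entailed — the narrative places the loading before the finding.
(b) Not entailed — Noor loaded the wagon, not the note; the note belongs to the translating event.
(c) Not entailed — Noor loaded the wagon, not the map; the map belongs to the finding event.
(d) Not entailed — 'was translating' is progressive on an accomplishment; it does not entail the completed 'translated'.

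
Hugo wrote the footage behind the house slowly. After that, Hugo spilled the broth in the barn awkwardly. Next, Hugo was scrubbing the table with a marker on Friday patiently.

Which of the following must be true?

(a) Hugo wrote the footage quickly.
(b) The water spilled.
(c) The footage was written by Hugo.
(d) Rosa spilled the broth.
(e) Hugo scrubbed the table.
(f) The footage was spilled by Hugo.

(a) Not entailed — 'quickly' adds a manner not in (and inconsistent with) the original.
(b) Not entailed — the broth is what spilled, not the water.
(c) Entailed — the original entails any weakening of itself; this just drops 'behind the house', 'slowly'.
(d) Not entailed — the passage has Hugo spilling the broth, not Rosa.
(e) Entailed — 'scrub' is an activity; 'was scrubbing' entails that some scrubbing happened, so 'scrubbed' holds.
(f) Not entailed — Hugo spilled the broth, not the footage; the footage belongs to the writing event.

(c), (e)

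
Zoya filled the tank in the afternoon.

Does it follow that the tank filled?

'Zoya filled the tank' is the causative; it entails the inchoative 'the tank filled'.

yes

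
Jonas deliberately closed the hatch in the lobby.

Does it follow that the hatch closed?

'Jonas closed the hatch' is the causative; it entails the inchoative 'the hatch closed'.

yes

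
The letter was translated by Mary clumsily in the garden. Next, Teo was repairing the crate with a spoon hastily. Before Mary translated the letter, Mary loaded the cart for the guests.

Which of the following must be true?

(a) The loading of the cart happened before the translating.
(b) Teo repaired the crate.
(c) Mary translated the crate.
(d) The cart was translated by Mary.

(a)

(a) Entailed — the narrative places the loading before the translating.
(b) Not entailed — 'was repairing' is progressive on an accomplishment; it does not entail the completed 'repaired'.
(c) Not entailed — Mary translated the letter, not the crate; the crate belongs to the repairing event.
(d) Not entailed — Mary translated the letter, not the cart; the cart belongs to the loading event.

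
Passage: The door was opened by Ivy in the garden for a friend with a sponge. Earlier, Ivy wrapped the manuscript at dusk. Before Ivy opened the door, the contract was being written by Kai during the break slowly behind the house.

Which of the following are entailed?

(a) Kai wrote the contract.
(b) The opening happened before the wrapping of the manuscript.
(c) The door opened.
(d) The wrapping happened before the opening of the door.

(a) Not entailed — 'was writing' is progressive on an accomplishment; it does not entail the completed 'wrote'.
(b) Not entailed — the narrative places the wrapping before the opening, not after.
(c) Entailed — 'Ivy opened the door' is causative; it entails the inchoative 'the door opened'.
(d) Entailed — the narrative places the wrapping before the opening.

(c), (d)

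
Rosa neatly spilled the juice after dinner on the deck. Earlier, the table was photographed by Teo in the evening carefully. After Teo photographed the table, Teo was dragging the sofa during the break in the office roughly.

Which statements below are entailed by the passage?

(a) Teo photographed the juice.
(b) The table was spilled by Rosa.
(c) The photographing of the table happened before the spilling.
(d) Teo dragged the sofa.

(c), (d)

(a) Not entailed — Teo photographed the table, not the juice; the juice belongs to the spilling event.
(b) Not entailed — Rosa spilled the juice, not the table; the table belongs to the photographing event.
(c) Entailed — the narrative places the photographing before the spilling.
(d) Entailed — 'drag' is an activity; 'was dragging' entails that some dragging happened, so 'dragged' holds.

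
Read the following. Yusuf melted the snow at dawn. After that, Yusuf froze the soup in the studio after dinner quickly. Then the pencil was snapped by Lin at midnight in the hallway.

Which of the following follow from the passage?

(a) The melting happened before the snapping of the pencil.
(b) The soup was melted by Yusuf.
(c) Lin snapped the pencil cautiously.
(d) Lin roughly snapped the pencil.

(a) Entailed — the narrative places the melting before the snapping.
(b) Not entailed — Yusuf melted the snow, not the soup; the soup belongs to the freezing event.
(c) Not entailed — 'cautiously' adds information not in the original event.
(d) Not entailed — 'roughly' adds information not in the original event.

(a)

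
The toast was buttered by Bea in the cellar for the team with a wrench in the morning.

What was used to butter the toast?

'with a wrench' marks the instrument of the buttering event.

a wrench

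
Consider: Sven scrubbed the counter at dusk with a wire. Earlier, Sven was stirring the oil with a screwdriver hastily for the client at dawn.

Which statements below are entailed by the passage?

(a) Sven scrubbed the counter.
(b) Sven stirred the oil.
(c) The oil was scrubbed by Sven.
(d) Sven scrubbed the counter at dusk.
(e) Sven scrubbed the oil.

(a), (b), (d)

(a) Entailed — every conjunct here is already in the original scrubbing event.
(b) Entailed — 'stir' is an activity; 'was stirring' entails that some stirring happened, so 'stirred' holds.
(c) Not entailed — Sven scrubbed the counter, not the oil; the oil belongs to the stirring event.
(d) Entailed — every conjunct here is already in the original scrubbing event.
(e) Not entailed — Sven scrubbed the counter, not the oil; the oil belongs to the stirring event.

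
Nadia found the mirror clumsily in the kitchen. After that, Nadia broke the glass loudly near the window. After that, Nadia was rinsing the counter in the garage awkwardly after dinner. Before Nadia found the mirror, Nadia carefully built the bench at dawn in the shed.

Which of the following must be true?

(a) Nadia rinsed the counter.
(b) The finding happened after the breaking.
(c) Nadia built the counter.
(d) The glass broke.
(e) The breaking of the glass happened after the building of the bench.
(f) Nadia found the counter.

(a) Entailed — 'rinse' is an activity; 'was rinsing' entails that some rinsing happened, so 'rinsed' holds.
(b) Not entailed — the narrative places the finding before the breaking, not after.
(c) Not entailed — Nadia built the bench, not the counter; the counter belongs to the rinsing event.
(d) Entailed — 'Nadia broke the glass' is causative; it entails the inchoative 'the glass broke'.
(e) Entailed — the narrative places the building before the breaking.
(f) Not entailed — Nadia found the mirror, not the counter; the counter belongs to the rinsing event.

(a), (d), (e)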